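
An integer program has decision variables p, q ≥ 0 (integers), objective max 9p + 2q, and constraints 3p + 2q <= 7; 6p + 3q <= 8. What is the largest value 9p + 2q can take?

The continuous relaxation peaks at (1.33, 0) with value 12.00; rounding to a feasible lattice point costs some objective.
(p,q)=(1,0): 3·1+2·0=3≤7, 6·1+3·0=6≤8, objective 9.
(p,q)=(0,1): 3·0+2·1=2≤7, 6·0+3·1=3≤8, objective 2.
Maximum is 9 at (p,q)=(1,0).

9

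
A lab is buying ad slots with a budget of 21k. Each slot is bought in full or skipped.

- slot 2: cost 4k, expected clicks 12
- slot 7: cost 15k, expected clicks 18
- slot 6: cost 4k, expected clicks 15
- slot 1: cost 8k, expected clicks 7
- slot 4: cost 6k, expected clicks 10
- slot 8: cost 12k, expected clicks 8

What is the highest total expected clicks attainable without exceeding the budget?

37

slot 2 + slot 6 + slot 8: cost 4 + 4 + 12 = 20 ≤ 21, expected clicks 12 + 15 + 8 = 35.
slot 2 + slot 6 + slot 1: cost 4 + 4 + 8 = 16 ≤ 21, expected clicks 12 + 15 + 7 = 34.
slot 2 + slot 6 + slot 4: cost 4 + 4 + 6 = 14 ≤ 21, expected clicks 12 + 15 + 10 = 37.
Best is slot 2, slot 6, and slot 4 with total expected clicks 37.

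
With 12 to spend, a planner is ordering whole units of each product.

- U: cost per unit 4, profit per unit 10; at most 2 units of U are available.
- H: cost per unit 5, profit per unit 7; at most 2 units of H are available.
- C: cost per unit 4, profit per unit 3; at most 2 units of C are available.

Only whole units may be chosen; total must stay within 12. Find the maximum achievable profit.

Take 2×U and 1×C: cost 12 ≤ 12, profit 2·10 + 1·3 = 23.
U has the best ratio (10/4) and is taken to its limit of 2; remaining capacity is filled optimally with the others.

23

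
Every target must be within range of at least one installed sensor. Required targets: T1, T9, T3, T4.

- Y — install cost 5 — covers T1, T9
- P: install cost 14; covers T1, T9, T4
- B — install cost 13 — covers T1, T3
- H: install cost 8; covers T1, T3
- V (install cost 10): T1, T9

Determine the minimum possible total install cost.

22

Choose P and H: together they cover T1, T9, T3, T4 — every target.
Total install cost: 14 + 8 = 22.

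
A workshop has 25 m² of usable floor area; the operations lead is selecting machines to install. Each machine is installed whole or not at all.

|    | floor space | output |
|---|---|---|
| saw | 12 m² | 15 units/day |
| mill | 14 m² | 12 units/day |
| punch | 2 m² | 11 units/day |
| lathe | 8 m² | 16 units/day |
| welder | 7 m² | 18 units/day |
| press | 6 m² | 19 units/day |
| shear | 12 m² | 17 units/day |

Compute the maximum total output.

64

welder + press + shear: floor space 7 + 6 + 12 = 25 ≤ 25, output 18 + 19 + 17 = 54.
punch + lathe + welder + press: floor space 2 + 8 + 7 + 6 = 23 ≤ 25, output 11 + 16 + 18 + 19 = 64.
Best is punch, lathe, welder, and press with total output 64.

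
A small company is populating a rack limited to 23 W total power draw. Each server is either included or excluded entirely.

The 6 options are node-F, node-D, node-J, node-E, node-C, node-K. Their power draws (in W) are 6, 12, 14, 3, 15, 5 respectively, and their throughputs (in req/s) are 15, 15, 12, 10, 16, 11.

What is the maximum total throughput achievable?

Allowing fractional choices, the relaxed optimum would be about 47.2, but servers are indivisible.
node-F + node-D + node-K: power draw 6 + 12 + 5 = 23 ≤ 23, throughput 15 + 15 + 11 = 41.
node-F + node-J + node-E: power draw 6 + 14 + 3 = 23 ≤ 23, throughput 15 + 12 + 10 = 37.
node-F + node-D + node-E: power draw 6 + 12 + 3 = 21 ≤ 23, throughput 15 + 15 + 10 = 40.
Best is node-F, node-D, and node-K with total throughput 41.

41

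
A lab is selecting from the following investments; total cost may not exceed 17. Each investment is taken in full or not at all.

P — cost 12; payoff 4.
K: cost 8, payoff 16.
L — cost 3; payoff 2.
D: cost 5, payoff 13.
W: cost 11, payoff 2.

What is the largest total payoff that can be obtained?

K + D: cost 8 + 5 = 13 ≤ 17, payoff 16 + 13 = 29.
K + L + D: cost 8 + 3 + 5 = 16 ≤ 17, payoff 16 + 2 + 13 = 31.
K + L: cost 8 + 3 = 11 ≤ 17, payoff 16 + 2 = 18.
Best is K, L, and D with total payoff 31.

31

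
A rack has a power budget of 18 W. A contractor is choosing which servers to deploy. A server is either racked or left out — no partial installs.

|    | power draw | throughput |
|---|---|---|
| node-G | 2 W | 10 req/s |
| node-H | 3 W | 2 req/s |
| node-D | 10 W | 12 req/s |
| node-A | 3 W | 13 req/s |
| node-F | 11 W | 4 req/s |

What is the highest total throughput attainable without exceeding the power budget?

37

node-G + node-D + node-A: power draw 2 + 10 + 3 = 15 ≤ 18, throughput 10 + 12 + 13 = 35.
node-G + node-H + node-D + node-A: power draw 2 + 3 + 10 + 3 = 18 ≤ 18, throughput 10 + 2 + 12 + 13 = 37.
Best is node-G, node-H, node-D, and node-A with total throughput 37.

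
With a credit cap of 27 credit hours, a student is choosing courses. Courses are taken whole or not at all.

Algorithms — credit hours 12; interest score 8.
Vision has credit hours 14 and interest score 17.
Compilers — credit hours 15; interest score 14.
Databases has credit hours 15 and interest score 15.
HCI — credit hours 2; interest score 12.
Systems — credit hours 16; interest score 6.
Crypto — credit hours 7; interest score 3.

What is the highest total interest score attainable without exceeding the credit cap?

32

Allowing fractional choices, the relaxed optimum would be about 40.0, but courses are indivisible.
Vision + HCI: credit hours 14 + 2 = 16 ≤ 27, interest score 17 + 12 = 29.
Databases + HCI + Crypto: credit hours 15 + 2 + 7 = 24 ≤ 27, interest score 15 + 12 + 3 = 30.
Vision + HCI + Crypto: credit hours 14 + 2 + 7 = 23 ≤ 27, interest score 17 + 12 + 3 = 32.
Best is Vision, HCI, and Crypto with total interest score 32.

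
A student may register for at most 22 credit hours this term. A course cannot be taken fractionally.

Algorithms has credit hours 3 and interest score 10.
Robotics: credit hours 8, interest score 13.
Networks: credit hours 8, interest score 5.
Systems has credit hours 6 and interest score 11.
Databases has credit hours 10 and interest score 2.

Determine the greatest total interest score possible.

Allowing fractional choices, the relaxed optimum would be about 37.1, but courses are indivisible.
Algorithms + Robotics + Systems: credit hours 3 + 8 + 6 = 17 ≤ 22, interest score 10 + 13 + 11 = 34.
Robotics + Networks + Systems: credit hours 8 + 8 + 6 = 22 ≤ 22, interest score 13 + 5 + 11 = 29.
Algorithms + Robotics + Networks: credit hours 3 + 8 + 8 = 19 ≤ 22, interest score 10 + 13 + 5 = 28.
Best is Algorithms, Robotics, and Systems with total interest score 34.

34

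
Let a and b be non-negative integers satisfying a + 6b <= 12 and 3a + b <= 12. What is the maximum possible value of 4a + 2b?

16

(a,b)=(4,0) is feasible, giving 16.
(a,b)=(3,1) is feasible, giving 14.
The best lattice point is (4,0), giving 16.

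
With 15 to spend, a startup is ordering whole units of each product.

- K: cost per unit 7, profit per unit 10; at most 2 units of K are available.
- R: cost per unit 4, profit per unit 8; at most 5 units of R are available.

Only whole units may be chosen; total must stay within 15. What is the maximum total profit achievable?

26

R has the best ratio (8/4); taking only R gives at most 3×8 = 24 (stopped by the cost limit).
Mixing does better — 1×K and 2×R: cost 15 ≤ 15, profit 1·10 + 2·8 = 26.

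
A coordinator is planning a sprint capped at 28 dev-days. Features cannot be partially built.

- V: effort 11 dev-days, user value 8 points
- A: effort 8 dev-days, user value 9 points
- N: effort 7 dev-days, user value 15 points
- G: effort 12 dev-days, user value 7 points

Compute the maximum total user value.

A + N: effort 8 + 7 = 15 ≤ 28, user value 9 + 15 = 24.
A + N + G: effort 8 + 7 + 12 = 27 ≤ 28, user value 9 + 15 + 7 = 31.
V + A + N: effort 11 + 8 + 7 = 26 ≤ 28, user value 8 + 9 + 15 = 32.
Best is V, A, and N with total user value 32.

32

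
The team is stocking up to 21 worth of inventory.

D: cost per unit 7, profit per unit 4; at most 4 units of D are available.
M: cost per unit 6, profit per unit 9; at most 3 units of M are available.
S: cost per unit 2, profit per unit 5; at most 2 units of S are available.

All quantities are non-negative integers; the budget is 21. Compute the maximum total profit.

32

S has the best ratio (5/2); taking only S gives at most 2×5 = 10 (stopped by the supply cap of 2).
Mixing does better — 3×M and 1×S: cost 20 ≤ 21, profit 3·9 + 1·5 = 32.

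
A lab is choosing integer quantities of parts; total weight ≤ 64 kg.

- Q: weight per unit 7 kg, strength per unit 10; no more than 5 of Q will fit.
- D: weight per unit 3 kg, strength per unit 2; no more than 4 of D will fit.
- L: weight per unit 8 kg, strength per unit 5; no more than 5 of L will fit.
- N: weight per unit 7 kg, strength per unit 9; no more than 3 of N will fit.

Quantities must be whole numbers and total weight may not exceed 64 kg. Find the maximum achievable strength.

82

5×Q, 2×D, and 3×N: weight 62 ≤ 64, strength 5·10 + 2·2 + 3·9 = 81.
5×Q, 1×L, and 3×N: weight 64 ≤ 64, strength 5·10 + 1·5 + 3·9 = 82.
Best is 82.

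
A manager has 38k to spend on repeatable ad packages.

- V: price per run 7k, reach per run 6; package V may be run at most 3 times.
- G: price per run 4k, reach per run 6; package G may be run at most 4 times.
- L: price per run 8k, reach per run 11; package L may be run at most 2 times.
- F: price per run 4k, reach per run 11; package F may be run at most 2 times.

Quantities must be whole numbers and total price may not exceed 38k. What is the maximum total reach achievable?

62

F has the best ratio (11/4); taking only F gives at most 2×11 = 22 (stopped by the supply cap of 2).
Mixing does better — 3×G, 2×L, and 2×F: price 36 ≤ 38, reach 3·6 + 2·11 + 2·11 = 62.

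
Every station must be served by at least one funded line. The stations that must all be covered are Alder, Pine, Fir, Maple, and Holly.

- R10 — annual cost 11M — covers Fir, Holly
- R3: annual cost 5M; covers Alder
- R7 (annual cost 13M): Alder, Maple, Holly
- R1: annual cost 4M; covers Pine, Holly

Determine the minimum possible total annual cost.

28

The greedy cost-per-new-station heuristic would pick R1, R3, R10, and R7 for 33, but a cheaper cover exists.
Choose R10, R7, and R1: together they cover Alder, Pine, Fir, Maple, Holly — every station.
Total annual cost: 11 + 13 + 4 = 28.
No cover costs less than 28.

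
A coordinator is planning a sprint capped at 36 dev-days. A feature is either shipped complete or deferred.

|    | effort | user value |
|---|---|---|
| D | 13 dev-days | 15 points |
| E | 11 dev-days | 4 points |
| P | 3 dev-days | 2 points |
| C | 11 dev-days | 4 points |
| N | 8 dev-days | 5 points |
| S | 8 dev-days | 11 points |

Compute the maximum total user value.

D + P + C + S: effort 13 + 3 + 11 + 8 = 35 ≤ 36, user value 15 + 2 + 4 + 11 = 32.
D + E + P + S: effort 13 + 11 + 3 + 8 = 35 ≤ 36, user value 15 + 4 + 2 + 11 = 32.
D + P + N + S: effort 13 + 3 + 8 + 8 = 32 ≤ 36, user value 15 + 2 + 5 + 11 = 33.
Best is D, P, N, and S with total user value 33.

33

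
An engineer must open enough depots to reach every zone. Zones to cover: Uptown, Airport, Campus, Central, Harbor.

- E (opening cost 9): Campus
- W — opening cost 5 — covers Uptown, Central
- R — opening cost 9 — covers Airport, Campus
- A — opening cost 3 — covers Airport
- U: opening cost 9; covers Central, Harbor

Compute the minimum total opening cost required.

Choose W, R, and U: together they cover Uptown, Airport, Campus, Central, Harbor — every zone.
Total opening cost: 5 + 9 + 9 = 23.

23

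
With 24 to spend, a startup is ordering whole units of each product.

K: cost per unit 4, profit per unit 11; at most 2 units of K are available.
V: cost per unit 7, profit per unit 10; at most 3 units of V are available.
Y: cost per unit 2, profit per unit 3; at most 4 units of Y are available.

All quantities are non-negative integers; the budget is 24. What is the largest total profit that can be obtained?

45

This is a bounded integer knapsack.
2×K, 2×V, and 1×Y: cost 24 ≤ 24, profit 2·11 + 2·10 + 1·3 = 45.
2×K, 1×V, and 4×Y: cost 23 ≤ 24, profit 2·11 + 1·10 + 4·3 = 44.
Best is 45.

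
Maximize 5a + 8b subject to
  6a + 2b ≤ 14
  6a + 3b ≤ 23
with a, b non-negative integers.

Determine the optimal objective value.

56

(a,b)=(0,7) is feasible, giving 56.
(a,b)=(0,6) is feasible, giving 48.
Maximum is 56 at (a,b)=(0,7).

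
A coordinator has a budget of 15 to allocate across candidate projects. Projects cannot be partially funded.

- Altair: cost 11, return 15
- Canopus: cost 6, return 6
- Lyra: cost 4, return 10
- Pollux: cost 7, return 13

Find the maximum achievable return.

25

Allowing fractional choices, the relaxed optimum would be about 28.5, but projects are indivisible.
Altair + Lyra: cost 11 + 4 = 15 ≤ 15, return 15 + 10 = 25.
Lyra + Pollux: cost 4 + 7 = 11 ≤ 15, return 10 + 13 = 23.
Best is Altair and Lyra with total return 25.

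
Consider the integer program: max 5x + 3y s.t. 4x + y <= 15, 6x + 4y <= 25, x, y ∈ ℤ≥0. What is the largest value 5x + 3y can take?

(x,y)=(2,3) is feasible, giving 19.
(x,y)=(3,1) is feasible, giving 18.
(x,y)=(1,4) is feasible, giving 17.
(x,y)=(2,2) is feasible, giving 16.
Maximum is 19 at (x,y)=(2,3).

19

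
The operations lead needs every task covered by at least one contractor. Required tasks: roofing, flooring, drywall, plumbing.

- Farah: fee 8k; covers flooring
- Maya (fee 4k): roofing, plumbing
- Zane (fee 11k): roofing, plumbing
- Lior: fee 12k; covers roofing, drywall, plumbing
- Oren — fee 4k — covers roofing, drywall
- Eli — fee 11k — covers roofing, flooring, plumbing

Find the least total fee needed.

15

The greedy cost-per-new-task heuristic would pick Maya, Oren, and Farah for 16, but a cheaper cover exists.
Choose Oren and Eli: together they cover roofing, flooring, drywall, plumbing — every task.
Total fee: 4 + 11 = 15.
No cover costs less than 15.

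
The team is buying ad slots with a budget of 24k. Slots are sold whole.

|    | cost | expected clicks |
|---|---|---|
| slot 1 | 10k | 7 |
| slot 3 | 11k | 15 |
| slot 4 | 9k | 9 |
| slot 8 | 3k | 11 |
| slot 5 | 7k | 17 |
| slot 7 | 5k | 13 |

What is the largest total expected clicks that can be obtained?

Allowing fractional choices, the relaxed optimum would be about 53.3, but ad slots are indivisible.
slot 3 + slot 5 + slot 7: cost 11 + 7 + 5 = 23 ≤ 24, expected clicks 15 + 17 + 13 = 45.
slot 4 + slot 8 + slot 5 + slot 7: cost 9 + 3 + 7 + 5 = 24 ≤ 24, expected clicks 9 + 11 + 17 + 13 = 50.
Best is slot 4, slot 8, slot 5, and slot 7 with total expected clicks 50.

50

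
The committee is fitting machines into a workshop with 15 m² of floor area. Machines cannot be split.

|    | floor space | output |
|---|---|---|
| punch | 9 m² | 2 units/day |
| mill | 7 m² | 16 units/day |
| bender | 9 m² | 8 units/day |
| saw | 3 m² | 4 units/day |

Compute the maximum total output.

20

mill + saw: floor space 7 + 3 = 10 ≤ 15, output 16 + 4 = 20.
mill: floor space 7 ≤ 15, output 16.
bender + saw: floor space 9 + 3 = 12 ≤ 15, output 8 + 4 = 12.
Best is mill and saw with total output 20.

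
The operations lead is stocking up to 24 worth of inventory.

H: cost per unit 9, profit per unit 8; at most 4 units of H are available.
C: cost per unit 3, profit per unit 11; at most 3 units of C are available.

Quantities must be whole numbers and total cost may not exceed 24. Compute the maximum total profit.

41

Take 1×H and 3×C: cost 18 ≤ 24, profit 1·8 + 3·11 = 41.
C has the best ratio (11/3) and is taken to its limit of 3; remaining capacity is filled optimally with the others.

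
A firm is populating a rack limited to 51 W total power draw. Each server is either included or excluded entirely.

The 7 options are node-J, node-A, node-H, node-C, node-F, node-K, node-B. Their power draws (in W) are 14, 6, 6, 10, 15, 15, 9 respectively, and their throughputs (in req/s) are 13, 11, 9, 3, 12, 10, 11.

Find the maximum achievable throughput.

Allowing fractional choices, the relaxed optimum would be about 56.7, but servers are indivisible.
node-J + node-A + node-H + node-F + node-B: power draw 14 + 6 + 6 + 15 + 9 = 50 ≤ 51, throughput 13 + 11 + 9 + 12 + 11 = 56.
node-A + node-H + node-F + node-K + node-B: power draw 6 + 6 + 15 + 15 + 9 = 51 ≤ 51, throughput 11 + 9 + 12 + 10 + 11 = 53.
node-J + node-A + node-H + node-K + node-B: power draw 14 + 6 + 6 + 15 + 9 = 50 ≤ 51, throughput 13 + 11 + 9 + 10 + 11 = 54.
Best is node-J, node-A, node-H, node-F, and node-B with total throughput 56.

56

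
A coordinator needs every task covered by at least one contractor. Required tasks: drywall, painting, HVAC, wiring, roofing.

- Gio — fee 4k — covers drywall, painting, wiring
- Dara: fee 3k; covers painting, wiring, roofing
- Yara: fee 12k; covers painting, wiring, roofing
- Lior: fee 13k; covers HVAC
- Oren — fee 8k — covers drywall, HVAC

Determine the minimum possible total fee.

The greedy cost-per-new-task heuristic would pick Dara, Gio, and Oren for 15, but a cheaper cover exists.
Choose Dara and Oren: together they cover drywall, painting, HVAC, wiring, roofing — every task.
Total fee: 3 + 8 = 11.
No cover costs less than 11.

11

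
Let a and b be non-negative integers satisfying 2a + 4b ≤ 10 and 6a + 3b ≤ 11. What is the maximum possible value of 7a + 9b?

18

The continuous relaxation peaks at (0.778, 2.11) with value 24.44; rounding to a feasible lattice point costs some objective.
(a,b)=(0,2): 2·0+4·2=8≤10, 6·0+3·2=6≤11, objective 18.
(a,b)=(1,1): 2·1+4·1=6≤10, 6·1+3·1=9≤11, objective 16.
The best lattice point is (0,2), giving 18.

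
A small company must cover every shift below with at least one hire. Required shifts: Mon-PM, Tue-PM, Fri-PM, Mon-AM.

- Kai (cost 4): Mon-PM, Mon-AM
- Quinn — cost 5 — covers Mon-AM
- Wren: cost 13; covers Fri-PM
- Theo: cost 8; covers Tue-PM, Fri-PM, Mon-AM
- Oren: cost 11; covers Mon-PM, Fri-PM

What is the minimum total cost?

12

This is a weighted set-cover instance.
Choose Kai and Theo: together they cover Mon-PM, Tue-PM, Fri-PM, Mon-AM — every shift.
Total cost: 4 + 8 = 12.
No cover costs less than 12.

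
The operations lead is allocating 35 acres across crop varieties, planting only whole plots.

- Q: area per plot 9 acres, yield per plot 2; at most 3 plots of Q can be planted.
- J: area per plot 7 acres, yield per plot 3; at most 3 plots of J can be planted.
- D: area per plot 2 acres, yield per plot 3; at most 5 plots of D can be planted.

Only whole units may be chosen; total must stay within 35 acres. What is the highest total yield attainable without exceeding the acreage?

3×J and 5×D: area 31 ≤ 35, yield 3·3 + 5·3 = 24.
1×Q, 2×J, and 5×D: area 33 ≤ 35, yield 1·2 + 2·3 + 5·3 = 23.
Best is 24.

24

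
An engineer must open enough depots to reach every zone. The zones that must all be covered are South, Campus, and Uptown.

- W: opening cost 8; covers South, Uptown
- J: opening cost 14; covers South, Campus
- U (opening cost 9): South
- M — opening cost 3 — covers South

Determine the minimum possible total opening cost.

The greedy cost-per-new-zone heuristic would pick M, W, and J for 25, but a cheaper cover exists.
Choose W and J: together they cover South, Campus, Uptown — every zone.
Total opening cost: 8 + 14 = 22.
No cover costs less than 22.

22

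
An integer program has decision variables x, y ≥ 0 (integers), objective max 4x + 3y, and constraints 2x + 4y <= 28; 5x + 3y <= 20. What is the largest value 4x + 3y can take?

Relaxing integrality, the LP optimum is 20.00 at (x,y) = (0, 6.67), which is not an integer point.
(x,y)=(1,5): 2·1+4·5=22≤28, 5·1+3·5=20≤20, objective 19.
(x,y)=(0,6): 2·0+4·6=24≤28, 5·0+3·6=18≤20, objective 18.
The best lattice point is (1,5), giving 19.

19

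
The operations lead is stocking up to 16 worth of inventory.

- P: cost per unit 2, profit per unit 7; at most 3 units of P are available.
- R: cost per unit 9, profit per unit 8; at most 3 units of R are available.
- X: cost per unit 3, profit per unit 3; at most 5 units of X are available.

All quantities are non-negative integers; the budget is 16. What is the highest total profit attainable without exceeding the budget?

30

P has the best ratio (7/2); taking only P gives at most 3×7 = 21 (stopped by the supply cap of 3).
Mixing does better — 3×P and 3×X: cost 15 ≤ 16, profit 3·7 + 3·3 = 30.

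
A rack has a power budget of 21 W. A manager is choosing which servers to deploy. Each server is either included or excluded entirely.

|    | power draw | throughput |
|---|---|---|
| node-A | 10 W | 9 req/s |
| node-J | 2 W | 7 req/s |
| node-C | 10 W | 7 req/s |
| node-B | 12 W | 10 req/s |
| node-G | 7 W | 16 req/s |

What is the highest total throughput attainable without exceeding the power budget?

33

node-J + node-B + node-G: power draw 2 + 12 + 7 = 21 ≤ 21, throughput 7 + 10 + 16 = 33.
node-J + node-C + node-G: power draw 2 + 10 + 7 = 19 ≤ 21, throughput 7 + 7 + 16 = 30.
node-A + node-J + node-G: power draw 10 + 2 + 7 = 19 ≤ 21, throughput 9 + 7 + 16 = 32.
Best is node-J, node-B, and node-G with total throughput 33.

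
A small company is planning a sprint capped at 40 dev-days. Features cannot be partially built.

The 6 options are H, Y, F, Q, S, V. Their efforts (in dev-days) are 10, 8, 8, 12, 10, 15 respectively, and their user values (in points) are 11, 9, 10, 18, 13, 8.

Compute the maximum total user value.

52

Allowing fractional choices, the relaxed optimum would be about 52.2, but features are indivisible.
H + F + Q + S: effort 10 + 8 + 12 + 10 = 40 ≤ 40, user value 11 + 10 + 18 + 13 = 52.
Y + F + Q + S: effort 8 + 8 + 12 + 10 = 38 ≤ 40, user value 9 + 10 + 18 + 13 = 50.
H + Y + Q + S: effort 10 + 8 + 12 + 10 = 40 ≤ 40, user value 11 + 9 + 18 + 13 = 51.
Best is H, F, Q, and S with total user value 52.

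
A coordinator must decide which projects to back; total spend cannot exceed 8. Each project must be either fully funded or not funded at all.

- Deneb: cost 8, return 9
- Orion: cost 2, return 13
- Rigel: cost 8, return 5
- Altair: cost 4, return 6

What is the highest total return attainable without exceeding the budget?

Allowing fractional choices, the relaxed optimum would be about 21.2, but projects are indivisible.
Orion: cost 2 ≤ 8, return 13.
Deneb: cost 8 ≤ 8, return 9.
Orion + Altair: cost 2 + 4 = 6 ≤ 8, return 13 + 6 = 19.
Best is Orion and Altair with total return 19.

19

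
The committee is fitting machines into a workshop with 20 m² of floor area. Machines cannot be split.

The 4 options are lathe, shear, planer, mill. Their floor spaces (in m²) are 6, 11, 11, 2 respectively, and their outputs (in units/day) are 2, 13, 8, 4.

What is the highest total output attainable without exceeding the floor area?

19

Allowing fractional choices, the relaxed optimum would be about 22.1, but machines are indivisible.
shear + mill: floor space 11 + 2 = 13 ≤ 20, output 13 + 4 = 17.
lathe + shear + mill: floor space 6 + 11 + 2 = 19 ≤ 20, output 2 + 13 + 4 = 19.
Best is lathe, shear, and mill with total output 19.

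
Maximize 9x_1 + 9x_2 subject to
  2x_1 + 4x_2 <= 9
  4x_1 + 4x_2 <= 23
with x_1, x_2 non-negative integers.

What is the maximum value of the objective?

36

(x_1,x_2)=(4,0) is feasible, giving 36.
(x_1,x_2)=(3,0) is feasible, giving 27.
No feasible integer point exceeds 36.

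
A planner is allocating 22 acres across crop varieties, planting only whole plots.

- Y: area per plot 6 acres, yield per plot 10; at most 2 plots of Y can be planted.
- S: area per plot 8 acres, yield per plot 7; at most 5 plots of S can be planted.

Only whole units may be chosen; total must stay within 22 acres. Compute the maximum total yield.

27

This is a bounded integer knapsack.
Take 2×Y and 1×S: area 20 ≤ 22, yield 2·10 + 1·7 = 27.
Y has the best ratio (10/6) and is taken to its limit of 2; remaining capacity is filled optimally with the others.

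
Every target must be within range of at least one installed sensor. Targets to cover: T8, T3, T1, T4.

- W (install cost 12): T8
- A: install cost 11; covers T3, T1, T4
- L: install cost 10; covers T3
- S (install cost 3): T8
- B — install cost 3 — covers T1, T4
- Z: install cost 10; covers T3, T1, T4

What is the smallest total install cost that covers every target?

13

This is a weighted set-cover instance.
The greedy cost-per-new-target heuristic would pick B, S, and L for 16, but a cheaper cover exists.
Choose S and Z: together they cover T8, T3, T1, T4 — every target.
Total install cost: 3 + 10 = 13.
No cover costs less than 13.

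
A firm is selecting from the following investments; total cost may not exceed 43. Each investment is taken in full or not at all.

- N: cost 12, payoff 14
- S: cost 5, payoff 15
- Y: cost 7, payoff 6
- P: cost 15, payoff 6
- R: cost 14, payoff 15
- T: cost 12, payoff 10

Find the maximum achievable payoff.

N + S + R + T: cost 12 + 5 + 14 + 12 = 43 ≤ 43, payoff 14 + 15 + 15 + 10 = 54.
N + S + Y + R: cost 12 + 5 + 7 + 14 = 38 ≤ 43, payoff 14 + 15 + 6 + 15 = 50.
S + Y + R + T: cost 5 + 7 + 14 + 12 = 38 ≤ 43, payoff 15 + 6 + 15 + 10 = 46.
Best is N, S, R, and T with total payoff 54.

54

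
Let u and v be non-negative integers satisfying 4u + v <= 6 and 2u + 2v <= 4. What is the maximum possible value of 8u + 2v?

10

Relaxing integrality, the LP optimum is 12.00 at (u,v) = (1.5, 0), which is not an integer point.
(u,v)=(1,1): 4·1+1·1=5≤6, 2·1+2·1=4≤4, objective 10.
(u,v)=(1,0): 4·1+1·0=4≤6, 2·1+2·0=2≤4, objective 8.
No feasible integer point exceeds 10.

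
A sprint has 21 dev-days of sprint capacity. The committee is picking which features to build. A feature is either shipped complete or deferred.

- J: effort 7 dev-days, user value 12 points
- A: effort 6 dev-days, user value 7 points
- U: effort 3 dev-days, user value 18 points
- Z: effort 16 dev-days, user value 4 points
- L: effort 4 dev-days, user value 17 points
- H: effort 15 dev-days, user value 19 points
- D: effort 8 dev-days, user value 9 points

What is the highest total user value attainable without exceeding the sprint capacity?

54

A + U + L + D: effort 6 + 3 + 4 + 8 = 21 ≤ 21, user value 7 + 18 + 17 + 9 = 51.
J + A + U + L: effort 7 + 6 + 3 + 4 = 20 ≤ 21, user value 12 + 7 + 18 + 17 = 54.
J + U + L: effort 7 + 3 + 4 = 14 ≤ 21, user value 12 + 18 + 17 = 47.
Best is J, A, U, and L with total user value 54.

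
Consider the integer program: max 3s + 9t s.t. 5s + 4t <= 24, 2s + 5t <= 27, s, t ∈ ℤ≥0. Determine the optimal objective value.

45

The continuous relaxation peaks at (0, 5.4) with value 48.60; rounding to a feasible lattice point costs some objective.
(s,t)=(0,5): 5·0+4·5=20≤24, 2·0+5·5=25≤27, objective 45.
(s,t)=(1,4): 5·1+4·4=21≤24, 2·1+5·4=22≤27, objective 39.
The best lattice point is (0,5), giving 45.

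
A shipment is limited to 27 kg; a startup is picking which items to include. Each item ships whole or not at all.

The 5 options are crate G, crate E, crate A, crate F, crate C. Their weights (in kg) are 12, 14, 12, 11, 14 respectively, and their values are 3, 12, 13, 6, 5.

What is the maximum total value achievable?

Take crate E and crate A: weight 14 + 12 = 26 ≤ 27, value 12 + 13 = 25.
No other feasible combination does better.

25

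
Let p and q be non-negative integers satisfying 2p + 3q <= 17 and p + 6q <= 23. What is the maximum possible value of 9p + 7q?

72

The continuous relaxation peaks at (8.5, 0) with value 76.50; rounding to a feasible lattice point costs some objective.
(p,q)=(8,0): 2·8+3·0=16≤17, 1·8+6·0=8≤23, objective 72.
(p,q)=(7,1): 2·7+3·1=17≤17, 1·7+6·1=13≤23, objective 70.
(p,q)=(7,0): 2·7+3·0=14≤17, 1·7+6·0=7≤23, objective 63.
Maximum is 72 at (p,q)=(8,0).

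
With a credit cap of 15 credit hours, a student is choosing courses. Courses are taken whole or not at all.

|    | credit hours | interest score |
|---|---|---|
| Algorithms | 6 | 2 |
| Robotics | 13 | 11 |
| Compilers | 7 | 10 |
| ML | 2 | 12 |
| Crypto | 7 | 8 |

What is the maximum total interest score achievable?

24

Take Algorithms, Compilers, and ML: credit hours 6 + 7 + 2 = 15 ≤ 15, interest score 2 + 10 + 12 = 24.
No other feasible combination does better.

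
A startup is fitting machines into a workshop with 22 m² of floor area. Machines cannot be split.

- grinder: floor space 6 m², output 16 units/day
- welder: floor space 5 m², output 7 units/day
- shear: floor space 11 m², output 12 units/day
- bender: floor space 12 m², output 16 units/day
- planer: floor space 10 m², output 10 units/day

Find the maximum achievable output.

35

This is a 0-1 knapsack instance.
Allowing fractional choices, the relaxed optimum would be about 37.7, but machines are indivisible.
grinder + welder + planer: floor space 6 + 5 + 10 = 21 ≤ 22, output 16 + 7 + 10 = 33.
grinder + welder + shear: floor space 6 + 5 + 11 = 22 ≤ 22, output 16 + 7 + 12 = 35.
grinder + bender: floor space 6 + 12 = 18 ≤ 22, output 16 + 16 = 32.
Best is grinder, welder, and shear with total output 35.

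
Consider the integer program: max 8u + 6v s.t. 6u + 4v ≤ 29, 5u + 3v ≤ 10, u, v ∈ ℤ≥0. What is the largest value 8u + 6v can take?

18

The continuous relaxation peaks at (0, 3.33) with value 20.00; rounding to a feasible lattice point costs some objective.
(u,v)=(0,3): 6·0+4·3=12≤29, 5·0+3·3=9≤10, objective 18.
(u,v)=(0,2): 6·0+4·2=8≤29, 5·0+3·2=6≤10, objective 12.
No feasible integer point exceeds 18.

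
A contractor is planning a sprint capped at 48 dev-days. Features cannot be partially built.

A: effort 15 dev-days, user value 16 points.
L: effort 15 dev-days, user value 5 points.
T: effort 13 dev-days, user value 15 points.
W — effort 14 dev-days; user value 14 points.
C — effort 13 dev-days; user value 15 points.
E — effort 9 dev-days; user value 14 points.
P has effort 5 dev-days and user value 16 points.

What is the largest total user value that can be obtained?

Take A, T, C, and P: effort 15 + 13 + 13 + 5 = 46 ≤ 48, user value 16 + 15 + 15 + 16 = 62.
No other feasible combination does better.

62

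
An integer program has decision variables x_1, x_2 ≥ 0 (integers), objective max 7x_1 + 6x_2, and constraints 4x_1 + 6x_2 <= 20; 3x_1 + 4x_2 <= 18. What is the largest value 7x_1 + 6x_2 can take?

(x_1,x_2)=(5,0) is feasible, giving 35.
(x_1,x_2)=(4,0) is feasible, giving 28.
No feasible integer point exceeds 35.

35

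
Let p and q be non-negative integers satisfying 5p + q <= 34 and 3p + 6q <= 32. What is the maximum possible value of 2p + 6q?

The continuous relaxation peaks at (0, 5.33) with value 32.00; rounding to a feasible lattice point costs some objective.
(p,q)=(0,5): 5·0+1·5=5≤34, 3·0+6·5=30≤32, objective 30.
(p,q)=(1,4): 5·1+1·4=9≤34, 3·1+6·4=27≤32, objective 26.
(p,q)=(0,4): 5·0+1·4=4≤34, 3·0+6·4=24≤32, objective 24.
Maximum is 30 at (p,q)=(0,5).

30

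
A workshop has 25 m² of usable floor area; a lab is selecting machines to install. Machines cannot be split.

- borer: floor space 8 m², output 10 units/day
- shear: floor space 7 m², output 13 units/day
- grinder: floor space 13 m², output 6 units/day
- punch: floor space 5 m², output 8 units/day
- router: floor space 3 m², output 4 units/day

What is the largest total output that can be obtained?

35

This is a 0-1 knapsack instance.
Take borer, shear, punch, and router: floor space 8 + 7 + 5 + 3 = 23 ≤ 25, output 10 + 13 + 8 + 4 = 35.
No other feasible combination does better.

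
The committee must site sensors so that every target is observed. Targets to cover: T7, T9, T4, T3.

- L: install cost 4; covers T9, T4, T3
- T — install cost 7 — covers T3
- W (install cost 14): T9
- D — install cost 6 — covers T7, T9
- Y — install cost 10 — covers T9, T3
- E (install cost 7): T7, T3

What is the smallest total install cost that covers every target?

Choose L and D: together they cover T7, T9, T4, T3 — every target.
Total install cost: 4 + 6 = 10.

10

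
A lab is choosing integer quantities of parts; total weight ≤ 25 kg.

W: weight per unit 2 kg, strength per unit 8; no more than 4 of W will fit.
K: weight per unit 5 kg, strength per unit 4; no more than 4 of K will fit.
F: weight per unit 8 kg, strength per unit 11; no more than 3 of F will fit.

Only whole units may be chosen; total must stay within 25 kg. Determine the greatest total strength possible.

W has the best ratio (8/2); taking only W gives at most 4×8 = 32 (stopped by the supply cap of 4).
Mixing does better — 4×W and 2×F: weight 24 ≤ 25, strength 4·8 + 2·11 = 54.

54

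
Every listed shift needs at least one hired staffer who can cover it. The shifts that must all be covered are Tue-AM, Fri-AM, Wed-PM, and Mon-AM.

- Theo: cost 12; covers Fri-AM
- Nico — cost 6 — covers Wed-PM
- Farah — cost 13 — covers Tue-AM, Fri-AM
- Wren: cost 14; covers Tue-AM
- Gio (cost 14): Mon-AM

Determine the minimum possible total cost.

33

Choose Nico, Farah, and Gio: together they cover Tue-AM, Fri-AM, Wed-PM, Mon-AM — every shift.
Total cost: 6 + 13 + 14 = 33.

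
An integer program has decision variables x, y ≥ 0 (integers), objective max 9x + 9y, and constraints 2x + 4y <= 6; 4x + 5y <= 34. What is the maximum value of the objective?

(x,y)=(3,0): 2·3+4·0=6≤6, 4·3+5·0=12≤34, objective 27.
(x,y)=(2,0): 2·2+4·0=4≤6, 4·2+5·0=8≤34, objective 18.
No feasible integer point exceeds 27.

27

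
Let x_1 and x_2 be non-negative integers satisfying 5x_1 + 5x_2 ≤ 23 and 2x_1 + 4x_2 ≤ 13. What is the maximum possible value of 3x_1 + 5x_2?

16

Relaxing integrality, the LP optimum is 17.60 at (x_1,x_2) = (2.7, 1.9), which is not an integer point.
(x_1,x_2)=(2,2): 5·2+5·2=20≤23, 2·2+4·2=12≤13, objective 16.
(x_1,x_2)=(3,1): 5·3+5·1=20≤23, 2·3+4·1=10≤13, objective 14.
(x_1,x_2)=(1,2): 5·1+5·2=15≤23, 2·1+4·2=10≤13, objective 13.
(x_1,x_2)=(2,1): 5·2+5·1=15≤23, 2·2+4·1=8≤13, objective 11.
Maximum is 16 at (x_1,x_2)=(2,2).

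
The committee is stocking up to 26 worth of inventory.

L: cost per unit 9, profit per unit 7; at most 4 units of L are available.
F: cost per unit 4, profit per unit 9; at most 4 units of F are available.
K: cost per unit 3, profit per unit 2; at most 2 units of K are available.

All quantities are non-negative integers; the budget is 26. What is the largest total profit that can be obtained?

43

This is a bounded integer knapsack.
F has the best ratio (9/4); taking only F gives at most 4×9 = 36 (stopped by the supply cap of 4).
Mixing does better — 1×L and 4×F: cost 25 ≤ 26, profit 1·7 + 4·9 = 43.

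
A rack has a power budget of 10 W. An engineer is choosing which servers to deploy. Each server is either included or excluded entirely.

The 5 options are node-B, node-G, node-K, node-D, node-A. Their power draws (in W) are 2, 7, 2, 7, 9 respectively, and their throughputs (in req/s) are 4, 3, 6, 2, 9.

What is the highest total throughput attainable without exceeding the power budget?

This is an integer program with binary decision variables.
node-A: power draw 9 ≤ 10, throughput 9.
node-B + node-K: power draw 2 + 2 = 4 ≤ 10, throughput 4 + 6 = 10.
node-G + node-K: power draw 7 + 2 = 9 ≤ 10, throughput 3 + 6 = 9.
Best is node-B and node-K with total throughput 10.

10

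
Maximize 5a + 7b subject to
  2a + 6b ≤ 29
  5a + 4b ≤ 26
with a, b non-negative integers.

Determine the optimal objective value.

38

(a,b)=(2,4) is feasible, giving 38.
(a,b)=(1,4) is feasible, giving 33.
(a,b)=(2,3) is feasible, giving 31.
The best lattice point is (2,4), giving 38.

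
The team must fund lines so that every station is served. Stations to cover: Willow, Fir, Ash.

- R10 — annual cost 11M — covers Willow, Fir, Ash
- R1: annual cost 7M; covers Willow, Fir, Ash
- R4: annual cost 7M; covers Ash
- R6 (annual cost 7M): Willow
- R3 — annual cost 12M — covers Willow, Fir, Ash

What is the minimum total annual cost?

7

This is an integer covering problem.
R1 alone covers Willow, Fir, Ash — every station.
Total annual cost: 7.
No cover costs less than 7.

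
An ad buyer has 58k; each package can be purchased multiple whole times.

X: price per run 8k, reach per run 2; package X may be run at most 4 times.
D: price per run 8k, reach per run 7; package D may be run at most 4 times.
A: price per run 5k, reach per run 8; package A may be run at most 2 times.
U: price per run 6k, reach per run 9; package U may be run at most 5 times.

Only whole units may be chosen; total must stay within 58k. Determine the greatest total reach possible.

2×D, 2×A, and 5×U: price 56 ≤ 58, reach 2·7 + 2·8 + 5·9 = 75.
3×D, 2×A, and 4×U: price 58 ≤ 58, reach 3·7 + 2·8 + 4·9 = 73.
Best is 75.

75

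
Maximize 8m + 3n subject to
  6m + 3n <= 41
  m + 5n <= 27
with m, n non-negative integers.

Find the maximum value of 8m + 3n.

51

The continuous relaxation peaks at (6.83, 0) with value 54.67; rounding to a feasible lattice point costs some objective.
(m,n)=(6,1): 6·6+3·1=39≤41, 1·6+5·1=11≤27, objective 51.
(m,n)=(6,0): 6·6+3·0=36≤41, 1·6+5·0=6≤27, objective 48.
The best lattice point is (6,1), giving 51.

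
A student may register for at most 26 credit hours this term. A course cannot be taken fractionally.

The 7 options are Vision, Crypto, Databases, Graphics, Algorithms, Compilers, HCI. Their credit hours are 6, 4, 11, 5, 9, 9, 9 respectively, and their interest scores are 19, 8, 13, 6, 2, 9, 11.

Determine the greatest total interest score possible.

Treat it as a binary knapsack problem.
Vision + Crypto + Graphics + HCI: credit hours 6 + 4 + 5 + 9 = 24 ≤ 26, interest score 19 + 8 + 6 + 11 = 44.
Vision + Crypto + Databases + Graphics: credit hours 6 + 4 + 11 + 5 = 26 ≤ 26, interest score 19 + 8 + 13 + 6 = 46.
Best is Vision, Crypto, Databases, and Graphics with total interest score 46.

46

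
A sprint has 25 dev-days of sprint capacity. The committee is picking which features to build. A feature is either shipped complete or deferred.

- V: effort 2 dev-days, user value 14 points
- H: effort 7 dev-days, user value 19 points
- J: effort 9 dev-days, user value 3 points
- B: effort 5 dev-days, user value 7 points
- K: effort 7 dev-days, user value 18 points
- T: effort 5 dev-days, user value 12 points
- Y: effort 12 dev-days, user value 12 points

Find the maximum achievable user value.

V + H + B + K: effort 2 + 7 + 5 + 7 = 21 ≤ 25, user value 14 + 19 + 7 + 18 = 58.
V + H + K + T: effort 2 + 7 + 7 + 5 = 21 ≤ 25, user value 14 + 19 + 18 + 12 = 63.
Best is V, H, K, and T with total user value 63.

63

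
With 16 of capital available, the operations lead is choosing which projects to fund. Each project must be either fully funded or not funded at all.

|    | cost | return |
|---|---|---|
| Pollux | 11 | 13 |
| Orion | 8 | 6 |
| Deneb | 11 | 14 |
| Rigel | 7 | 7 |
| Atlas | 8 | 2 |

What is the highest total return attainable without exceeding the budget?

14

Allowing fractional choices, the relaxed optimum would be about 19.9, but projects are indivisible.
Pollux: cost 11 ≤ 16, return 13.
Orion + Rigel: cost 8 + 7 = 15 ≤ 16, return 6 + 7 = 13.
Deneb: cost 11 ≤ 16, return 14.
Best is Deneb with total return 14.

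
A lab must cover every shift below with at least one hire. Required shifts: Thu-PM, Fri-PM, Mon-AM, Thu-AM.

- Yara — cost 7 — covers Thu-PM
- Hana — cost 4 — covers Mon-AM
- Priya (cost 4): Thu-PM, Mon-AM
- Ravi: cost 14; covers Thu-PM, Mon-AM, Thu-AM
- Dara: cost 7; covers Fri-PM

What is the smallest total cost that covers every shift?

21

Choose Ravi and Dara: together they cover Thu-PM, Fri-PM, Mon-AM, Thu-AM — every shift.
Total cost: 14 + 7 = 21.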